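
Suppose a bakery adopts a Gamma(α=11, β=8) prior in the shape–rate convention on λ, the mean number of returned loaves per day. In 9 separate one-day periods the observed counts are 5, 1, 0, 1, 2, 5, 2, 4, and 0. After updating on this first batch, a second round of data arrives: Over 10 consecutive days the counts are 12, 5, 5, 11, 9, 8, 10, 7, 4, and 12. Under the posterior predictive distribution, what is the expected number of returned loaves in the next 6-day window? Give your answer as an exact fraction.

Total count: 5 + 1 + 0 + 1 + 2 + 5 + 2 + 4 + 0 = 20.
Total exposure: 9 days.
After the first batch: Gamma(11 + 20, 8 + 9) = Gamma(31, 17).
Total count: 12 + 5 + 5 + 11 + 9 + 8 + 10 + 7 + 4 + 12 = 83.
Total exposure: 10 days.
After the second batch: Gamma(31 + 83, 17 + 10) = Gamma(114, 27).
Predictive mean over a 6-day window = T·E[λ|data] = 6·114/27 = 76/3.

76/3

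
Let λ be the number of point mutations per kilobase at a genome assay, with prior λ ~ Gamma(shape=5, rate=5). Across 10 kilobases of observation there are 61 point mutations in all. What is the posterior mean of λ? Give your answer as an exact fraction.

Total count 61 over total exposure 10 kilobases.
Conjugate update: add total count to the shape and total exposure to the rate, giving Gamma(66, 15).
Posterior mean = α'/β' = 66/15 = 22/5.

22/5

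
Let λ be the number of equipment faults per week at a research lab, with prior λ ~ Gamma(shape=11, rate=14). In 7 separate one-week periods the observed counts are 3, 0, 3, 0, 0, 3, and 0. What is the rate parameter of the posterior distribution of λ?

Total count: 3 + 0 + 3 + 0 + 0 + 3 + 0 = 9.
Total exposure: 7 weeks.
By Gamma–Poisson conjugacy, the posterior is Gamma(α + Σx, β + Σt) = Gamma(11 + 9, 14 + 7) = Gamma(20, 21).

21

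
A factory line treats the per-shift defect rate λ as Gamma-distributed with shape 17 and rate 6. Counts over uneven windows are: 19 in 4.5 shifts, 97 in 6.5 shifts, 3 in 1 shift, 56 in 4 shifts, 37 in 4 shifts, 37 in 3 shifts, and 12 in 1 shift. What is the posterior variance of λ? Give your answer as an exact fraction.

Total count: 19 + 97 + 3 + 56 + 37 + 37 + 12 = 261.
Total exposure: 4.5 + 6.5 + 1 + 4 + 4 + 3 + 1 = 24 shifts.
Gamma(α, β) with Poisson data over total exposure Σt gives posterior Gamma(α+Σx, β+Σt) = Gamma(278, 30).
Posterior variance = α'/β'² = 278/900 = 139/450.

139/450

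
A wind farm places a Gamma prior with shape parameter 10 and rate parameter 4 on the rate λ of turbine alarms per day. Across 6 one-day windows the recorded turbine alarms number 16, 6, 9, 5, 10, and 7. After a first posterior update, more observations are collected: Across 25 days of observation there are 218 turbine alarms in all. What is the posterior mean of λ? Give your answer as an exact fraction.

Total count: 16 + 6 + 9 + 5 + 10 + 7 = 53.
Total exposure: 6 days.
After the first batch: Gamma(10 + 53, 4 + 6) = Gamma(63, 10).
Total count 218 over total exposure 25 days.
After the second batch: Gamma(63 + 218, 10 + 25) = Gamma(281, 35).
Posterior mean = α'/β' = 281/35.

281/35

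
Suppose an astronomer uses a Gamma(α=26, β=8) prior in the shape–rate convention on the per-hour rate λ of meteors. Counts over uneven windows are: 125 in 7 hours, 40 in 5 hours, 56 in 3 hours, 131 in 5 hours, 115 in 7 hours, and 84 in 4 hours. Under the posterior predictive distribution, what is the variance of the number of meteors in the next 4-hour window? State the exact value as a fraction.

Total count: 125 + 40 + 56 + 131 + 115 + 84 = 551.
Total exposure: 7 + 5 + 3 + 5 + 7 + 4 = 31 hours.
Gamma(α, β) with Poisson data over total exposure Σt gives posterior Gamma(α+Σx, β+Σt) = Gamma(577, 39).
The posterior predictive for a window of length T is Negative Binomial with variance T·α'·(β'+T)/β'² = 4·577·43/1521 = 99244/1521.

99244/1521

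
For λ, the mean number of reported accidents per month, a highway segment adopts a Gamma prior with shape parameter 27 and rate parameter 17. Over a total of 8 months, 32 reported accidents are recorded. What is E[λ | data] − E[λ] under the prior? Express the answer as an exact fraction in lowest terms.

328/425

Total count 32 over total exposure 8 months.
Posterior: α' = 27 + 32 = 59, β' = 17 + 8 = 25.
Posterior mean = 59/25 = 59/25; prior mean = 27/17 = 27/17. Difference = 59/25 − 27/17 = 328/425.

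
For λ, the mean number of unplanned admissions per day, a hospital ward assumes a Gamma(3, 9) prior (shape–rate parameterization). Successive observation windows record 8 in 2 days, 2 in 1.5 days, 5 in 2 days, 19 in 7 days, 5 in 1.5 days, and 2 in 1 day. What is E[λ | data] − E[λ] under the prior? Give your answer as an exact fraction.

3/2

Total count: 8 + 2 + 5 + 19 + 5 + 2 = 41.
Total exposure: 2 + 1.5 + 2 + 7 + 1.5 + 1 = 15 days.
Posterior: α' = 3 + 41 = 44, β' = 9 + 15 = 24.
Posterior mean = 44/24 = 11/6; prior mean = 3/9 = 1/3. Difference = 11/6 − 1/3 = 3/2.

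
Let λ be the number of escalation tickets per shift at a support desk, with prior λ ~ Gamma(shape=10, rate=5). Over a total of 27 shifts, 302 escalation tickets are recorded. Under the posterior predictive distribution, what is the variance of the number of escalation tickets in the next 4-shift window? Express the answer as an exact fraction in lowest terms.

351/8

Total count 302 over total exposure 27 shifts.
Conjugate update: add total count to the shape and total exposure to the rate, giving Gamma(312, 32).
The posterior predictive for a window of length T is Negative Binomial with variance T·α'·(β'+T)/β'² = 4·312·36/1024 = 351/8.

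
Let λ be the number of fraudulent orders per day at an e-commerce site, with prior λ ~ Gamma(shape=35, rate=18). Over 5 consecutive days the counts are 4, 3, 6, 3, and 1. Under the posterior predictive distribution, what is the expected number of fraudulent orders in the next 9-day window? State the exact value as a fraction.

468/23

Total count: 4 + 3 + 6 + 3 + 1 = 17.
Total exposure: 5 days.
The Gamma prior is conjugate for the Poisson rate, so λ | data ~ Gamma(35+17, 18+5) = Gamma(52, 23).
Predictive mean over a 9-day window = T·E[λ|data] = 9·52/23 = 468/23.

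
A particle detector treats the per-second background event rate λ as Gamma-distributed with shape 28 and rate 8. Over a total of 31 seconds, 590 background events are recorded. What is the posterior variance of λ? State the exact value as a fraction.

Total count 590 over total exposure 31 seconds.
Posterior: α' = 28 + 590 = 618, β' = 8 + 31 = 39.
Posterior variance = α'/β'² = 618/1521 = 206/507.

206/507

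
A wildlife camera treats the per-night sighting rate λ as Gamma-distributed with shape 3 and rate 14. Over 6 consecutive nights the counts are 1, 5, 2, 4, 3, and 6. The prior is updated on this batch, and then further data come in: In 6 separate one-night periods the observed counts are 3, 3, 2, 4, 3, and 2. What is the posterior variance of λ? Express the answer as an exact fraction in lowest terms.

Total count: 1 + 5 + 2 + 4 + 3 + 6 = 21.
Total exposure: 6 nights.
After the first batch: Gamma(3 + 21, 14 + 6) = Gamma(24, 20).
Total count: 3 + 3 + 2 + 4 + 3 + 2 = 17.
Total exposure: 6 nights.
After the second batch: Gamma(24 + 17, 20 + 6) = Gamma(41, 26).
Posterior variance = α'/β'² = 41/676.

41/676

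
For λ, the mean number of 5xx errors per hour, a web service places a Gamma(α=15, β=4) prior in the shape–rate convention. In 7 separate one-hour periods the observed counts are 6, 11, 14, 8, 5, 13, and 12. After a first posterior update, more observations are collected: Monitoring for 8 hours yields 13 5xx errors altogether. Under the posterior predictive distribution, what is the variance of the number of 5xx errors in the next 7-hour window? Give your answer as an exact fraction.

17654/361

Total count: 6 + 11 + 14 + 8 + 5 + 13 + 12 = 69.
Total exposure: 7 hours.
After the first batch: Gamma(15 + 69, 4 + 7) = Gamma(84, 11).
Total count 13 over total exposure 8 hours.
After the second batch: Gamma(84 + 13, 11 + 8) = Gamma(97, 19).
The posterior predictive for a window of length T is Negative Binomial with variance T·α'·(β'+T)/β'² = 7·97·26/361 = 17654/361.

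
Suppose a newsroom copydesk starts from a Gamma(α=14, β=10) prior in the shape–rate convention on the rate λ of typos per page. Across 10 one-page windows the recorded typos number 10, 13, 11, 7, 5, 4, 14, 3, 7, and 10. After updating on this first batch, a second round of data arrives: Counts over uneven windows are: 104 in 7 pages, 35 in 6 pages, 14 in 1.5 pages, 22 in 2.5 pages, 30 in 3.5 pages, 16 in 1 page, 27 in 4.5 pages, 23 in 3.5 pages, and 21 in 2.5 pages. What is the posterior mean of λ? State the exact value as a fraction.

Total count: 10 + 13 + 11 + 7 + 5 + 4 + 14 + 3 + 7 + 10 = 84.
Total exposure: 10 pages.
After the first batch: Gamma(14 + 84, 10 + 10) = Gamma(98, 20).
Total count: 104 + 35 + 14 + 22 + 30 + 16 + 27 + 23 + 21 = 292.
Total exposure: 7 + 6 + 1.5 + 2.5 + 3.5 + 1 + 4.5 + 3.5 + 2.5 = 32 pages.
After the second batch: Gamma(98 + 292, 20 + 32) = Gamma(390, 52).
Posterior mean = α'/β' = 390/52 = 15/2.

15/2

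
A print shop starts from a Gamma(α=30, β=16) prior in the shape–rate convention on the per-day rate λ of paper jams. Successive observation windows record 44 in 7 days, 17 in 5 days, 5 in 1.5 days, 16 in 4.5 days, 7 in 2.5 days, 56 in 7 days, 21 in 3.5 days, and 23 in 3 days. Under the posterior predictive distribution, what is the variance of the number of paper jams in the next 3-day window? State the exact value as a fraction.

Total count: 44 + 17 + 5 + 16 + 7 + 56 + 21 + 23 = 189.
Total exposure: 7 + 5 + 1.5 + 4.5 + 2.5 + 7 + 3.5 + 3 = 34 days.
Gamma(α, β) with Poisson data over total exposure Σt gives posterior Gamma(α+Σx, β+Σt) = Gamma(219, 50).
The posterior predictive for a window of length T is Negative Binomial with variance T·α'·(β'+T)/β'² = 3·219·53/2500 = 34821/2500.

34821/2500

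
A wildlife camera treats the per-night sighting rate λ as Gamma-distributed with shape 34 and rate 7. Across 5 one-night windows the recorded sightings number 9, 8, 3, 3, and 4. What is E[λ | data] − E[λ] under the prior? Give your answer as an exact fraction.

19/84

Total count: 9 + 8 + 3 + 3 + 4 = 27.
Total exposure: 5 nights.
By Gamma–Poisson conjugacy, the posterior is Gamma(α + Σx, β + Σt) = Gamma(34 + 27, 7 + 5) = Gamma(61, 12).
Posterior mean = 61/12 = 61/12; prior mean = 34/7 = 34/7. Difference = 61/12 − 34/7 = 19/84.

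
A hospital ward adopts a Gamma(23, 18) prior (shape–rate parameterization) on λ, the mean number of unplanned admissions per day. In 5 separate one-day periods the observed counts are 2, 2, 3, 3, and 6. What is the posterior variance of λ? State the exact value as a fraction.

Total count: 2 + 2 + 3 + 3 + 6 = 16.
Total exposure: 5 days.
By Gamma–Poisson conjugacy, the posterior is Gamma(α + Σx, β + Σt) = Gamma(23 + 16, 18 + 5) = Gamma(39, 23).
Posterior variance = α'/β'² = 39/529.

39/529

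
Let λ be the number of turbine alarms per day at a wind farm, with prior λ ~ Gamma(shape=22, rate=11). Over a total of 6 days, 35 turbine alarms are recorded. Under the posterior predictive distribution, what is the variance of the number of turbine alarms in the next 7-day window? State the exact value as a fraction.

9576/289

Total count 35 over total exposure 6 days.
The Gamma prior is conjugate for the Poisson rate, so λ | data ~ Gamma(22+35, 11+6) = Gamma(57, 17).
The posterior predictive for a window of length T is Negative Binomial with variance T·α'·(β'+T)/β'² = 7·57·24/289 = 9576/289.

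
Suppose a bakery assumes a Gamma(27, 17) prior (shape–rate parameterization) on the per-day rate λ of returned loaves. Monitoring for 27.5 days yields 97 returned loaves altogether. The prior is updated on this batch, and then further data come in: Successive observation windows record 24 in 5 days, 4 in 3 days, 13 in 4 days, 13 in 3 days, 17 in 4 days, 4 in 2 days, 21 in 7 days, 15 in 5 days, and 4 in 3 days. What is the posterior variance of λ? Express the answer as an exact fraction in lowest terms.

956/25921

Total count 97 over total exposure 27.5 days.
After the first batch: Gamma(27 + 97, 17 + 27.5) = Gamma(124, 89/2).
Total count: 24 + 4 + 13 + 13 + 17 + 4 + 21 + 15 + 4 = 115.
Total exposure: 5 + 3 + 4 + 3 + 4 + 2 + 7 + 5 + 3 = 36 days.
After the second batch: Gamma(124 + 115, 89/2 + 36) = Gamma(239, 161/2).
Posterior variance = α'/β'² = 239/(25921/4) = 956/25921.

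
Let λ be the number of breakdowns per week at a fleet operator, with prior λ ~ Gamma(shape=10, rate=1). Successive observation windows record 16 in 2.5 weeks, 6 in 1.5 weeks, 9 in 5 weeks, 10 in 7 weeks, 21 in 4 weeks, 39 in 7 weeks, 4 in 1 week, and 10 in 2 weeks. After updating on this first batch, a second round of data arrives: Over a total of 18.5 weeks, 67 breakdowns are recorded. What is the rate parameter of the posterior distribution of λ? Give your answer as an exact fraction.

99/2

Total count: 16 + 6 + 9 + 10 + 21 + 39 + 4 + 10 = 115.
Total exposure: 2.5 + 1.5 + 5 + 7 + 4 + 7 + 1 + 2 = 30 weeks.
After the first batch: Gamma(10 + 115, 1 + 30) = Gamma(125, 31).
Total count 67 over total exposure 18.5 weeks.
After the second batch: Gamma(125 + 67, 31 + 18.5) = Gamma(192, 99/2).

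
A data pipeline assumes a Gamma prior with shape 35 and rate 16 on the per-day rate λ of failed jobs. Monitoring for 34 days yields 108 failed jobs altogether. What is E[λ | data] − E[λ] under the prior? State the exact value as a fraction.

Total count 108 over total exposure 34 days.
By Gamma–Poisson conjugacy, the posterior is Gamma(α + Σx, β + Σt) = Gamma(35 + 108, 16 + 34) = Gamma(143, 50).
Posterior mean = 143/50 = 143/50; prior mean = 35/16 = 35/16. Difference = 143/50 − 35/16 = 269/400.

269/400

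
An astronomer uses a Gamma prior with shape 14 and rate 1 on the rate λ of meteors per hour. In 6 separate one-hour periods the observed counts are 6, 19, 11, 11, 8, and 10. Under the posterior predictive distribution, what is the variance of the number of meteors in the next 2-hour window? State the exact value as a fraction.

Total count: 6 + 19 + 11 + 11 + 8 + 10 = 65.
Total exposure: 6 hours.
The Gamma prior is conjugate for the Poisson rate, so λ | data ~ Gamma(14+65, 1+6) = Gamma(79, 7).
The posterior predictive for a window of length T is Negative Binomial with variance T·α'·(β'+T)/β'² = 2·79·9/49 = 1422/49.

1422/49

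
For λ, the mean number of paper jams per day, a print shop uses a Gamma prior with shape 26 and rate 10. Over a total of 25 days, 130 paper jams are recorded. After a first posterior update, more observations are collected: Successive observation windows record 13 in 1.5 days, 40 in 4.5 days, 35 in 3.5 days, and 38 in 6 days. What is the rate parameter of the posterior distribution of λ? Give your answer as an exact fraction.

Total count 130 over total exposure 25 days.
After the first batch: Gamma(26 + 130, 10 + 25) = Gamma(156, 35).
Total count: 13 + 40 + 35 + 38 = 126.
Total exposure: 1.5 + 4.5 + 3.5 + 6 = 15.5 days.
After the second batch: Gamma(156 + 126, 35 + 15.5) = Gamma(282, 101/2).

101/2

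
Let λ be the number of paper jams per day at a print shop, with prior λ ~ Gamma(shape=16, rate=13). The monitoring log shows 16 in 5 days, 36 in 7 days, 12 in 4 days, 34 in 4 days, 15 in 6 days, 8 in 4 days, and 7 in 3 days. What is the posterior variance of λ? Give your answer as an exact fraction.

36/529

Total count: 16 + 36 + 12 + 34 + 15 + 8 + 7 = 128.
Total exposure: 5 + 7 + 4 + 4 + 6 + 4 + 3 = 33 days.
Gamma(α, β) with Poisson data over total exposure Σt gives posterior Gamma(α+Σx, β+Σt) = Gamma(144, 46).
Posterior variance = α'/β'² = 144/2116 = 36/529.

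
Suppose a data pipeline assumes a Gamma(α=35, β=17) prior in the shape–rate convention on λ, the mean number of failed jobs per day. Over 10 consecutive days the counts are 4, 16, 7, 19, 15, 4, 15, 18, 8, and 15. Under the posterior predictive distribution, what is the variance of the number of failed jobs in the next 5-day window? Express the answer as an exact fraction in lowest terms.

Total count: 4 + 16 + 7 + 19 + 15 + 4 + 15 + 18 + 8 + 15 = 121.
Total exposure: 10 days.
Conjugate update: add total count to the shape and total exposure to the rate, giving Gamma(156, 27).
The posterior predictive for a window of length T is Negative Binomial with variance T·α'·(β'+T)/β'² = 5·156·32/729 = 8320/243.

8320/243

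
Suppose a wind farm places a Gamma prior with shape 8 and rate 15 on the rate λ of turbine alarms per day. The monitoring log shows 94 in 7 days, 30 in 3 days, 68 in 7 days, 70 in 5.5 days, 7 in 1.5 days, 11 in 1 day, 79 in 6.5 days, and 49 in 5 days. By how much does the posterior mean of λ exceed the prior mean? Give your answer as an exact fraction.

11656/1545

Total count: 94 + 30 + 68 + 70 + 7 + 11 + 79 + 49 = 408.
Total exposure: 7 + 3 + 7 + 5.5 + 1.5 + 1 + 6.5 + 5 = 36.5 days.
Conjugate update: add total count to the shape and total exposure to the rate, giving Gamma(416, 103/2).
Posterior mean = 416/(103/2) = 832/103; prior mean = 8/15 = 8/15. Difference = 832/103 − 8/15 = 11656/1545.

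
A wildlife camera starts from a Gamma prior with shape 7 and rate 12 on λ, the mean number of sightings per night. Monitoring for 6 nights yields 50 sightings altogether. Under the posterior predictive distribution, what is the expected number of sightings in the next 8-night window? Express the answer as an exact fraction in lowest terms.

76/3

Total count 50 over total exposure 6 nights.
Posterior: α' = 7 + 50 = 57, β' = 12 + 6 = 18.
Predictive mean over an 8-night window = T·E[λ|data] = 8·57/18 = 76/3.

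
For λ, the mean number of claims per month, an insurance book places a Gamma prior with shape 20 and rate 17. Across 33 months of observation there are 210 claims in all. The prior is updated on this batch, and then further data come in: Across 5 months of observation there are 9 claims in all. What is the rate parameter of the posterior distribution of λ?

Total count 210 over total exposure 33 months.
After the first batch: Gamma(20 + 210, 17 + 33) = Gamma(230, 50).
Total count 9 over total exposure 5 months.
After the second batch: Gamma(230 + 9, 50 + 5) = Gamma(239, 55).

55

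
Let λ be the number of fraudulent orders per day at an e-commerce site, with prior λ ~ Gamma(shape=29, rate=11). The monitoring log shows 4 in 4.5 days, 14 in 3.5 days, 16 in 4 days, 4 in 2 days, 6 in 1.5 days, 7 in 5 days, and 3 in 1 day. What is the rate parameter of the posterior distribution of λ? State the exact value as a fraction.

65/2

Total count: 4 + 14 + 16 + 4 + 6 + 7 + 3 = 54.
Total exposure: 4.5 + 3.5 + 4 + 2 + 1.5 + 5 + 1 = 21.5 days.
By Gamma–Poisson conjugacy, the posterior is Gamma(α + Σx, β + Σt) = Gamma(29 + 54, 11 + 21.5) = Gamma(83, 65/2).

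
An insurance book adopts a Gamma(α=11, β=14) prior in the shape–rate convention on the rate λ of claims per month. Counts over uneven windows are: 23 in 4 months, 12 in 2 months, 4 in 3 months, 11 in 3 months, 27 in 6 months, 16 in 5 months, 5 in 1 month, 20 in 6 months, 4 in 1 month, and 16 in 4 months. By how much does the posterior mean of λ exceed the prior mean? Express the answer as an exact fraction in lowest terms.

Total count: 23 + 12 + 4 + 11 + 27 + 16 + 5 + 20 + 4 + 16 = 138.
Total exposure: 4 + 2 + 3 + 3 + 6 + 5 + 1 + 6 + 1 + 4 = 35 months.
The Gamma prior is conjugate for the Poisson rate, so λ | data ~ Gamma(11+138, 14+35) = Gamma(149, 49).
Posterior mean = 149/49 = 149/49; prior mean = 11/14 = 11/14. Difference = 149/49 − 11/14 = 221/98.

221/98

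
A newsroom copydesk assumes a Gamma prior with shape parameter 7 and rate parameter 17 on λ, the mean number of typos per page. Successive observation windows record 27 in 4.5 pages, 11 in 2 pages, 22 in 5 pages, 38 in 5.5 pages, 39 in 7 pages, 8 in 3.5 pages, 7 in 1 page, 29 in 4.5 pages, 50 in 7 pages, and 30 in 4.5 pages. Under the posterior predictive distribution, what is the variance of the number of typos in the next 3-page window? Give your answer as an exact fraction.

23048/1681

Total count: 27 + 11 + 22 + 38 + 39 + 8 + 7 + 29 + 50 + 30 = 261.
Total exposure: 4.5 + 2 + 5 + 5.5 + 7 + 3.5 + 1 + 4.5 + 7 + 4.5 = 44.5 pages.
Conjugate update: add total count to the shape and total exposure to the rate, giving Gamma(268, 123/2).
The posterior predictive for a window of length T is Negative Binomial with variance T·α'·(β'+T)/β'² = 3·268·(129/2)/(15129/4) = 23048/1681.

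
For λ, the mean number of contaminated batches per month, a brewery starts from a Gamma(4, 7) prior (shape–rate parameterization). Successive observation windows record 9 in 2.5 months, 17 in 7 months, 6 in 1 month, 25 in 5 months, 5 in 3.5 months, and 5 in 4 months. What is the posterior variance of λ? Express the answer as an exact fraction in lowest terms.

71/900

Total count: 9 + 17 + 6 + 25 + 5 + 5 = 67.
Total exposure: 2.5 + 7 + 1 + 5 + 3.5 + 4 = 23 months.
Conjugate update: add total count to the shape and total exposure to the rate, giving Gamma(71, 30).
Posterior variance = α'/β'² = 71/900.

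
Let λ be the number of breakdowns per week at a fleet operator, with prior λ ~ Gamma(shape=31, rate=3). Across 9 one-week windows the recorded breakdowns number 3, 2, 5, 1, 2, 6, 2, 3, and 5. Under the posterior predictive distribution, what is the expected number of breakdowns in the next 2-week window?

10

Total count: 3 + 2 + 5 + 1 + 2 + 6 + 2 + 3 + 5 = 29.
Total exposure: 9 weeks.
The Gamma prior is conjugate for the Poisson rate, so λ | data ~ Gamma(31+29, 3+9) = Gamma(60, 12).
Predictive mean over a 2-week window = T·E[λ|data] = 2·60/12 = 10.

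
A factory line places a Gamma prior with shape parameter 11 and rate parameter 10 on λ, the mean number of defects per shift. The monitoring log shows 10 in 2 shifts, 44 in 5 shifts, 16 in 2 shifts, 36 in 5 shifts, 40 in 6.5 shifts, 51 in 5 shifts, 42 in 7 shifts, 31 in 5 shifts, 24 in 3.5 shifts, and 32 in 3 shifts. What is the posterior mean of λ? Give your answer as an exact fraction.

Total count: 10 + 44 + 16 + 36 + 40 + 51 + 42 + 31 + 24 + 32 = 326.
Total exposure: 2 + 5 + 2 + 5 + 6.5 + 5 + 7 + 5 + 3.5 + 3 = 44 shifts.
Gamma(α, β) with Poisson data over total exposure Σt gives posterior Gamma(α+Σx, β+Σt) = Gamma(337, 54).
Posterior mean = α'/β' = 337/54.

337/54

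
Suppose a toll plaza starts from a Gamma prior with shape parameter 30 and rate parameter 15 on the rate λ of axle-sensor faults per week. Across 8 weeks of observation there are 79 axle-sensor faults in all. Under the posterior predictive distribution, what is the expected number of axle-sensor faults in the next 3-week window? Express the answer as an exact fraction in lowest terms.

327/23

Total count 79 over total exposure 8 weeks.
Posterior: α' = 30 + 79 = 109, β' = 15 + 8 = 23.
Predictive mean over a 3-week window = T·E[λ|data] = 3·109/23 = 327/23.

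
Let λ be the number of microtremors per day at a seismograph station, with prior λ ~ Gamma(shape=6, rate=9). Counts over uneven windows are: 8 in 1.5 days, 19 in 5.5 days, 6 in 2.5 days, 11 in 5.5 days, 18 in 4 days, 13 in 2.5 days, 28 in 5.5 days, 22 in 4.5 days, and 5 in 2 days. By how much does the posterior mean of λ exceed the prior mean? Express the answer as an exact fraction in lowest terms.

Total count: 8 + 19 + 6 + 11 + 18 + 13 + 28 + 22 + 5 = 130.
Total exposure: 1.5 + 5.5 + 2.5 + 5.5 + 4 + 2.5 + 5.5 + 4.5 + 2 = 33.5 days.
By Gamma–Poisson conjugacy, the posterior is Gamma(α + Σx, β + Σt) = Gamma(6 + 130, 9 + 33.5) = Gamma(136, 85/2).
Posterior mean = 136/(85/2) = 16/5; prior mean = 6/9 = 2/3. Difference = 16/5 − 2/3 = 38/15.

38/15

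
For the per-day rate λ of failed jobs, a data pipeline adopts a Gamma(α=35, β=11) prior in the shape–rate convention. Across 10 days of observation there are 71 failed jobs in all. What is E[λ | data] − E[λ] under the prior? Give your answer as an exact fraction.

Total count 71 over total exposure 10 days.
The Gamma prior is conjugate for the Poisson rate, so λ | data ~ Gamma(35+71, 11+10) = Gamma(106, 21).
Posterior mean = 106/21 = 106/21; prior mean = 35/11 = 35/11. Difference = 106/21 − 35/11 = 431/231.

431/231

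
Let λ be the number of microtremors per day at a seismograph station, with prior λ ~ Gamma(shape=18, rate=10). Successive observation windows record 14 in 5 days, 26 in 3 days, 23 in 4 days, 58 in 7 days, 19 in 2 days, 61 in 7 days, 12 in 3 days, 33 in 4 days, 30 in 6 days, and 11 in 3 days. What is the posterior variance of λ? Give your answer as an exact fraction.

305/2916

Total count: 14 + 26 + 23 + 58 + 19 + 61 + 12 + 33 + 30 + 11 = 287.
Total exposure: 5 + 3 + 4 + 7 + 2 + 7 + 3 + 4 + 6 + 3 = 44 days.
By Gamma–Poisson conjugacy, the posterior is Gamma(α + Σx, β + Σt) = Gamma(18 + 287, 10 + 44) = Gamma(305, 54).
Posterior variance = α'/β'² = 305/2916.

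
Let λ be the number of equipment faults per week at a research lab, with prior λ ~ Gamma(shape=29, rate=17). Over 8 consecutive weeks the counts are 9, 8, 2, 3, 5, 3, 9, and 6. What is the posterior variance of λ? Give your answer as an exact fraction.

74/625

Total count: 9 + 8 + 2 + 3 + 5 + 3 + 9 + 6 = 45.
Total exposure: 8 weeks.
Conjugate update: add total count to the shape and total exposure to the rate, giving Gamma(74, 25).
Posterior variance = α'/β'² = 74/625.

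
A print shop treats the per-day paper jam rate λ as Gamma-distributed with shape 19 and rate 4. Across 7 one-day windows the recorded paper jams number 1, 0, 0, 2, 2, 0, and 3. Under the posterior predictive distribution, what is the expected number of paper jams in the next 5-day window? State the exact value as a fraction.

Total count: 1 + 0 + 0 + 2 + 2 + 0 + 3 = 8.
Total exposure: 7 days.
Gamma(α, β) with Poisson data over total exposure Σt gives posterior Gamma(α+Σx, β+Σt) = Gamma(27, 11).
Predictive mean over a 5-day window = T·E[λ|data] = 5·27/11 = 135/11.

135/11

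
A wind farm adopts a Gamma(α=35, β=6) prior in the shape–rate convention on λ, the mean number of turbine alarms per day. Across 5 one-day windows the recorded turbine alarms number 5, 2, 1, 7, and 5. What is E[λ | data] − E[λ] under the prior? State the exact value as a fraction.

Total count: 5 + 2 + 1 + 7 + 5 = 20.
Total exposure: 5 days.
Posterior: α' = 35 + 20 = 55, β' = 6 + 5 = 11.
Posterior mean = 55/11 = 5; prior mean = 35/6 = 35/6. Difference = 5 − 35/6 = -5/6.

-5/6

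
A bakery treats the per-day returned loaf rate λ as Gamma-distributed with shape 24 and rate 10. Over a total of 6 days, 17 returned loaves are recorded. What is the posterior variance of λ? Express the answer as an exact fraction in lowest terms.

Total count 17 over total exposure 6 days.
Posterior: α' = 24 + 17 = 41, β' = 10 + 6 = 16.
Posterior variance = α'/β'² = 41/256.

41/256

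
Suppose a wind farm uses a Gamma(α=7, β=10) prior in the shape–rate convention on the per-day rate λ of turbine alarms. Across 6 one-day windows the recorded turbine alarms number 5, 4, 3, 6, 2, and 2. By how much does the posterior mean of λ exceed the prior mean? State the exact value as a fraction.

Total count: 5 + 4 + 3 + 6 + 2 + 2 = 22.
Total exposure: 6 days.
Gamma(α, β) with Poisson data over total exposure Σt gives posterior Gamma(α+Σx, β+Σt) = Gamma(29, 16).
Posterior mean = 29/16 = 29/16; prior mean = 7/10 = 7/10. Difference = 29/16 − 7/10 = 89/80.

89/80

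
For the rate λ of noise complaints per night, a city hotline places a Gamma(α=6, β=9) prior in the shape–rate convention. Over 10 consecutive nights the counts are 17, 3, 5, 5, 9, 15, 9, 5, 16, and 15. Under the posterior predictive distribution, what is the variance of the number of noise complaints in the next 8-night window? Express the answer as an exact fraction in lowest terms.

Total count: 17 + 3 + 5 + 5 + 9 + 15 + 9 + 5 + 16 + 15 = 99.
Total exposure: 10 nights.
Gamma(α, β) with Poisson data over total exposure Σt gives posterior Gamma(α+Σx, β+Σt) = Gamma(105, 19).
The posterior predictive for a window of length T is Negative Binomial with variance T·α'·(β'+T)/β'² = 8·105·27/361 = 22680/361.

22680/361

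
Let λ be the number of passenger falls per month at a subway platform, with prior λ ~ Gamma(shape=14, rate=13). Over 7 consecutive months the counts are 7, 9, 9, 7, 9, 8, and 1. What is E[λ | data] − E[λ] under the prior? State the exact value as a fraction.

138/65

Total count: 7 + 9 + 9 + 7 + 9 + 8 + 1 = 50.
Total exposure: 7 months.
Posterior: α' = 14 + 50 = 64, β' = 13 + 7 = 20.
Posterior mean = 64/20 = 16/5; prior mean = 14/13 = 14/13. Difference = 16/5 − 14/13 = 138/65.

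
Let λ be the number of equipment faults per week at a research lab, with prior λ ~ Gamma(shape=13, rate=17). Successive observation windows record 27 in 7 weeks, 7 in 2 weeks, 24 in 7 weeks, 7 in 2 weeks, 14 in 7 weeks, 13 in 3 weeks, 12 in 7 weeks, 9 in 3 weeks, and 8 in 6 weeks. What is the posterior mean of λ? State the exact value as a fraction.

Total count: 27 + 7 + 24 + 7 + 14 + 13 + 12 + 9 + 8 = 121.
Total exposure: 7 + 2 + 7 + 2 + 7 + 3 + 7 + 3 + 6 = 44 weeks.
Conjugate update: add total count to the shape and total exposure to the rate, giving Gamma(134, 61).
Posterior mean = α'/β' = 134/61.

134/61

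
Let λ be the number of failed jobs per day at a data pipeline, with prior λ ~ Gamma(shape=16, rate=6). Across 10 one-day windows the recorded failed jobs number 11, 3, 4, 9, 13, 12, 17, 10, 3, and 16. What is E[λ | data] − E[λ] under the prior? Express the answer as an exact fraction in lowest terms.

107/24

Total count: 11 + 3 + 4 + 9 + 13 + 12 + 17 + 10 + 3 + 16 = 98.
Total exposure: 10 days.
The Gamma prior is conjugate for the Poisson rate, so λ | data ~ Gamma(16+98, 6+10) = Gamma(114, 16).
Posterior mean = 114/16 = 57/8; prior mean = 16/6 = 8/3. Difference = 57/8 − 8/3 = 107/24.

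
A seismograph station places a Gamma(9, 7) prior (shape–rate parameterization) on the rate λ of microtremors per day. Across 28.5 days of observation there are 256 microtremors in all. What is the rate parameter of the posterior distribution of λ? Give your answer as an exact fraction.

Total count 256 over total exposure 28.5 days.
By Gamma–Poisson conjugacy, the posterior is Gamma(α + Σx, β + Σt) = Gamma(9 + 256, 7 + 28.5) = Gamma(265, 71/2).

71/2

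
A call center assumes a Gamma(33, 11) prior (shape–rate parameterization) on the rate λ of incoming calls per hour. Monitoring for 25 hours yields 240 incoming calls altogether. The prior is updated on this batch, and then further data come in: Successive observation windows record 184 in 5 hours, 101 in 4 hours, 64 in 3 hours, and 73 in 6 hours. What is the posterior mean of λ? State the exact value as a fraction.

Total count 240 over total exposure 25 hours.
After the first batch: Gamma(33 + 240, 11 + 25) = Gamma(273, 36).
Total count: 184 + 101 + 64 + 73 = 422.
Total exposure: 5 + 4 + 3 + 6 = 18 hours.
After the second batch: Gamma(273 + 422, 36 + 18) = Gamma(695, 54).
Posterior mean = α'/β' = 695/54.

695/54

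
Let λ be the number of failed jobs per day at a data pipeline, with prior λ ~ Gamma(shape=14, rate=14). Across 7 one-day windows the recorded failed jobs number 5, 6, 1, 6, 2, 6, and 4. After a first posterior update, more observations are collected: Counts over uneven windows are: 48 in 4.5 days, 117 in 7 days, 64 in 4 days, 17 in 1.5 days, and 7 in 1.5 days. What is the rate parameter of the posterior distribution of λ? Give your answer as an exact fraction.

Total count: 5 + 6 + 1 + 6 + 2 + 6 + 4 = 30.
Total exposure: 7 days.
After the first batch: Gamma(14 + 30, 14 + 7) = Gamma(44, 21).
Total count: 48 + 117 + 64 + 17 + 7 = 253.
Total exposure: 4.5 + 7 + 4 + 1.5 + 1.5 = 18.5 days.
After the second batch: Gamma(44 + 253, 21 + 18.5) = Gamma(297, 79/2).

79/2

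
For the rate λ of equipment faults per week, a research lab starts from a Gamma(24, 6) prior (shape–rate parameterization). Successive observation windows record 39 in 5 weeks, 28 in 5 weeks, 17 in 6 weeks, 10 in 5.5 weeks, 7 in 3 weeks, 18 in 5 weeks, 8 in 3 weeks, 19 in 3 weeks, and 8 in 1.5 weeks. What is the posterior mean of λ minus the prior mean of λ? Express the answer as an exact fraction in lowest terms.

6/43

Total count: 39 + 28 + 17 + 10 + 7 + 18 + 8 + 19 + 8 = 154.
Total exposure: 5 + 5 + 6 + 5.5 + 3 + 5 + 3 + 3 + 1.5 = 37 weeks.
Conjugate update: add total count to the shape and total exposure to the rate, giving Gamma(178, 43).
Posterior mean = 178/43 = 178/43; prior mean = 24/6 = 4. Difference = 178/43 − 4 = 6/43.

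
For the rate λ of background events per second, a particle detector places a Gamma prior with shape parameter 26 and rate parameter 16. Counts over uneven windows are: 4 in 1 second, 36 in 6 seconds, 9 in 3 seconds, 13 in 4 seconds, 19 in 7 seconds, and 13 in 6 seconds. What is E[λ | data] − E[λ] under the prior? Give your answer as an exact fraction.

Total count: 4 + 36 + 9 + 13 + 19 + 13 = 94.
Total exposure: 1 + 6 + 3 + 4 + 7 + 6 = 27 seconds.
Gamma(α, β) with Poisson data over total exposure Σt gives posterior Gamma(α+Σx, β+Σt) = Gamma(120, 43).
Posterior mean = 120/43 = 120/43; prior mean = 26/16 = 13/8. Difference = 120/43 − 13/8 = 401/344.

401/344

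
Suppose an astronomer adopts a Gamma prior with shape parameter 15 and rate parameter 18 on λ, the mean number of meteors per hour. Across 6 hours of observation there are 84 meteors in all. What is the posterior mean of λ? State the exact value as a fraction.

Total count 84 over total exposure 6 hours.
Conjugate update: add total count to the shape and total exposure to the rate, giving Gamma(99, 24).
Posterior mean = α'/β' = 99/24 = 33/8.

33/8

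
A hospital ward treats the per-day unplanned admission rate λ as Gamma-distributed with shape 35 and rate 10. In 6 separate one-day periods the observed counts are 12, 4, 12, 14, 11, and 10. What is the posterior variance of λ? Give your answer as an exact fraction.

49/128

Total count: 12 + 4 + 12 + 14 + 11 + 10 = 63.
Total exposure: 6 days.
By Gamma–Poisson conjugacy, the posterior is Gamma(α + Σx, β + Σt) = Gamma(35 + 63, 10 + 6) = Gamma(98, 16).
Posterior variance = α'/β'² = 98/256 = 49/128.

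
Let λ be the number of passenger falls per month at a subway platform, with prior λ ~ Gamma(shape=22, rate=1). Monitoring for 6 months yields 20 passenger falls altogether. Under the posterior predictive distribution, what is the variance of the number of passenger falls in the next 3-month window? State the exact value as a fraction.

180/7

Total count 20 over total exposure 6 months.
Conjugate update: add total count to the shape and total exposure to the rate, giving Gamma(42, 7).
The posterior predictive for a window of length T is Negative Binomial with variance T·α'·(β'+T)/β'² = 3·42·10/49 = 180/7.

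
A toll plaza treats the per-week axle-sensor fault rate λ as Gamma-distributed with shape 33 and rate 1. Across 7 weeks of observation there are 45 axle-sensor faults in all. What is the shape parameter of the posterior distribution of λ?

78

Total count 45 over total exposure 7 weeks.
Posterior: α' = 33 + 45 = 78, β' = 1 + 7 = 8.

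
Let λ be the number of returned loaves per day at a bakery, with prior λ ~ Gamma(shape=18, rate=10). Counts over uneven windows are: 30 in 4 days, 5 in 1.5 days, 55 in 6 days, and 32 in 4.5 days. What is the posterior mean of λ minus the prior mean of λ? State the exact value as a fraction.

233/65

Total count: 30 + 5 + 55 + 32 = 122.
Total exposure: 4 + 1.5 + 6 + 4.5 = 16 days.
The Gamma prior is conjugate for the Poisson rate, so λ | data ~ Gamma(18+122, 10+16) = Gamma(140, 26).
Posterior mean = 140/26 = 70/13; prior mean = 18/10 = 9/5. Difference = 70/13 − 9/5 = 233/65.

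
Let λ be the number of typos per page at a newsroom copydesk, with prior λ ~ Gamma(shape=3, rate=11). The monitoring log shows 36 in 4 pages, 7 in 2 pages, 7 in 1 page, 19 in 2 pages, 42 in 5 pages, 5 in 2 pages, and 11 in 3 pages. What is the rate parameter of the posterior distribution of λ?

Total count: 36 + 7 + 7 + 19 + 42 + 5 + 11 = 127.
Total exposure: 4 + 2 + 1 + 2 + 5 + 2 + 3 = 19 pages.
By Gamma–Poisson conjugacy, the posterior is Gamma(α + Σx, β + Σt) = Gamma(3 + 127, 11 + 19) = Gamma(130, 30).

30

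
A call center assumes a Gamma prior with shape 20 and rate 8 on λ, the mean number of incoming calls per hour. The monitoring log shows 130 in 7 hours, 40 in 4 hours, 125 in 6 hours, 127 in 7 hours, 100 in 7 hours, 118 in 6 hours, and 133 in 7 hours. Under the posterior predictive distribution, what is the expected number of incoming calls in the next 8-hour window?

Total count: 130 + 40 + 125 + 127 + 100 + 118 + 133 = 773.
Total exposure: 7 + 4 + 6 + 7 + 7 + 6 + 7 = 44 hours.
The Gamma prior is conjugate for the Poisson rate, so λ | data ~ Gamma(20+773, 8+44) = Gamma(793, 52).
Predictive mean over an 8-hour window = T·E[λ|data] = 8·793/52 = 122.

122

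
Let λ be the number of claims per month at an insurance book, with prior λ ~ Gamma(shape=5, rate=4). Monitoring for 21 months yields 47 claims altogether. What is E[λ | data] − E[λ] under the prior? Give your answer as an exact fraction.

83/100

Total count 47 over total exposure 21 months.
By Gamma–Poisson conjugacy, the posterior is Gamma(α + Σx, β + Σt) = Gamma(5 + 47, 4 + 21) = Gamma(52, 25).
Posterior mean = 52/25 = 52/25; prior mean = 5/4 = 5/4. Difference = 52/25 − 5/4 = 83/100.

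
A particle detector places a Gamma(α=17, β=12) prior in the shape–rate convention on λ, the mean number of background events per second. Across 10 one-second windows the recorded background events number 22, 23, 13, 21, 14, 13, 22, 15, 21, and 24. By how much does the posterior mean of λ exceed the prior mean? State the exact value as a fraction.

Total count: 22 + 23 + 13 + 21 + 14 + 13 + 22 + 15 + 21 + 24 = 188.
Total exposure: 10 seconds.
By Gamma–Poisson conjugacy, the posterior is Gamma(α + Σx, β + Σt) = Gamma(17 + 188, 12 + 10) = Gamma(205, 22).
Posterior mean = 205/22 = 205/22; prior mean = 17/12 = 17/12. Difference = 205/22 − 17/12 = 1043/132.

1043/132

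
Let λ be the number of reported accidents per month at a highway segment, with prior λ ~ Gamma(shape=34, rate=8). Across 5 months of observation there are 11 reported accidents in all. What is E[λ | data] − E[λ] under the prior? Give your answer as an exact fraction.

-41/52

Total count 11 over total exposure 5 months.
Posterior: α' = 34 + 11 = 45, β' = 8 + 5 = 13.
Posterior mean = 45/13 = 45/13; prior mean = 34/8 = 17/4. Difference = 45/13 − 17/4 = -41/52.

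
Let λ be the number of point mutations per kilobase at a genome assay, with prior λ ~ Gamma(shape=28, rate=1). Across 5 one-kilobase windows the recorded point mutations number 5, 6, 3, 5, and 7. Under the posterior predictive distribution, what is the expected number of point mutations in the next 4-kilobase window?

36

Total count: 5 + 6 + 3 + 5 + 7 = 26.
Total exposure: 5 kilobases.
Gamma(α, β) with Poisson data over total exposure Σt gives posterior Gamma(α+Σx, β+Σt) = Gamma(54, 6).
Predictive mean over a 4-kilobase window = T·E[λ|data] = 4·54/6 = 36.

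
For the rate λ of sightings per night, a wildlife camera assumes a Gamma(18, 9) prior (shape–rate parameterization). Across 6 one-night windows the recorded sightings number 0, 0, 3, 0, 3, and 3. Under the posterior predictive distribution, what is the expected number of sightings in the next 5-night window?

9

Total count: 0 + 0 + 3 + 0 + 3 + 3 = 9.
Total exposure: 6 nights.
By Gamma–Poisson conjugacy, the posterior is Gamma(α + Σx, β + Σt) = Gamma(18 + 9, 9 + 6) = Gamma(27, 15).
Predictive mean over a 5-night window = T·E[λ|data] = 5·27/15 = 9.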